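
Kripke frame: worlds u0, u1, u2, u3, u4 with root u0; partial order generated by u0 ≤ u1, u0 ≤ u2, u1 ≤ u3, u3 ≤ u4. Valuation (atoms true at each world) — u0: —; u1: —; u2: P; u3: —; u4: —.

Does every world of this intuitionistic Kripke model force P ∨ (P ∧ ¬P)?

Not every world: u0 ⊮ P ∨ (P ∧ ¬P).
u0 ⊮ P ∨ (P ∧ ¬P): neither disjunct is forced at u0.
u0 lacks atom P, so u0 ⊮ P.

No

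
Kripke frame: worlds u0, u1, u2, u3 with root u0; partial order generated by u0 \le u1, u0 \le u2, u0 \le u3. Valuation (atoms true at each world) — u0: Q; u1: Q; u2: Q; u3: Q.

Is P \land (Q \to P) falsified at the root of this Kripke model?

Yes

u0 \nVdash P \land (Q \to P) since u0 fails P.
So the root u0 does not force P \land (Q \to P); the model is a countermodel.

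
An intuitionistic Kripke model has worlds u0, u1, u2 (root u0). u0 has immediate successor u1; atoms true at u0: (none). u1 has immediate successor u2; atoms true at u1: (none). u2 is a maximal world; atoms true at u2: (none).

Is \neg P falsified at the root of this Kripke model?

u0 \Vdash \neg P: no world accessible from u0 forces P.
So the root u0 forces \neg P; the model is not a countermodel.

No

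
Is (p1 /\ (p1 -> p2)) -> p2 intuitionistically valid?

This is modus ponens in implicational form, which is intuitionistically derivable.
If a world forces p1 and p1 -> p2, then applying the implication at that world (which is accessible from itself) gives p2.

Yes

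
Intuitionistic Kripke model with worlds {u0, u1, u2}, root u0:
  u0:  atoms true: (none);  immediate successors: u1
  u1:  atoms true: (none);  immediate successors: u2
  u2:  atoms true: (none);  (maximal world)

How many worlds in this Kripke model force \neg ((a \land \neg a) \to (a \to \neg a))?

u0: does not force it — u0 \nVdash \neg ((a \land \neg a) \to (a \to \neg a)) since u0 is accessible from u0 and u0 \Vdash (a \land \neg a) \to (a \to \neg a).
u1: does not force it — u1 \nVdash \neg ((a \land \neg a) \to (a \to \neg a)) since u1 is accessible from u1 and u1 \Vdash (a \land \neg a) \to (a \to \neg a).
u2: does not force it.
Worlds forcing the formula: { }.

0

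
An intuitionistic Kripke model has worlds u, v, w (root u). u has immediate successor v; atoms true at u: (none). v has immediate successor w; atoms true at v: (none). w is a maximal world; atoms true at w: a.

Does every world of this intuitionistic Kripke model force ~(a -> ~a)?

Yes

u ||- ~(a -> ~a): no world accessible from u forces a -> ~a.
Since the root u forces ~(a -> ~a) and forcing is persistent (monotone upward), every world forces it.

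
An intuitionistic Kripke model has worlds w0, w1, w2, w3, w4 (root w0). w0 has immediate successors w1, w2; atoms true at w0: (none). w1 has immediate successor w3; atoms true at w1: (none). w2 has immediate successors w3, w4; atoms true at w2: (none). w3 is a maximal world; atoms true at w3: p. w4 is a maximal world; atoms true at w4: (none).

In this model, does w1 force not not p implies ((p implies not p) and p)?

No

w1 does not force not not p implies ((p implies not p) and p): already at w1 itself, w1 forces not not p but w1 does not force (p implies not p) and p.
w1 does not force (p implies not p) and p since w1 fails p implies not p.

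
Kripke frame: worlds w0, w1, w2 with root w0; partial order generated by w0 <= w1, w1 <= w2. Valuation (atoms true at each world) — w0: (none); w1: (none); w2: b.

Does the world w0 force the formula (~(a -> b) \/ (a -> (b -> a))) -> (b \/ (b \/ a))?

w0 ||-/- (~(a -> b) \/ (a -> (b -> a))) -> (b \/ (b \/ a)): already at w0 itself, w0 ||- ~(a -> b) \/ (a -> (b -> a)) but w0 ||-/- b \/ (b \/ a).
w0 ||-/- b \/ (b \/ a): neither disjunct is forced at w0.
w0 lacks atom b, so w0 ||-/- b.

No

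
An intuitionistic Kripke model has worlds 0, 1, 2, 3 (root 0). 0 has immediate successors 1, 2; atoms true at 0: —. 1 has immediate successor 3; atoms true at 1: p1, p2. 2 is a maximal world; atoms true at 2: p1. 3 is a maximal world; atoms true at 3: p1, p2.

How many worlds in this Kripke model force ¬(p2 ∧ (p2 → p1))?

1

0: does not force it — 0 ⊮ ¬(p2 ∧ (p2 → p1)) since 1 is accessible from 0 and 1 ⊩ p2 ∧ (p2 → p1).
1: does not force it.
2: forces it.
3: does not force it.
Worlds forcing the formula: {2}.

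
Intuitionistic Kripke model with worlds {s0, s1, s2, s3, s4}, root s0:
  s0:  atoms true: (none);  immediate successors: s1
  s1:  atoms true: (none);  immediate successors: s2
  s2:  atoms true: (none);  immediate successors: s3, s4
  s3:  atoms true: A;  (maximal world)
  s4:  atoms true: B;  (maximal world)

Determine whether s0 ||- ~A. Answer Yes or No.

s0 ||-/- ~A since s3 is accessible from s0 and s3 ||- A.

No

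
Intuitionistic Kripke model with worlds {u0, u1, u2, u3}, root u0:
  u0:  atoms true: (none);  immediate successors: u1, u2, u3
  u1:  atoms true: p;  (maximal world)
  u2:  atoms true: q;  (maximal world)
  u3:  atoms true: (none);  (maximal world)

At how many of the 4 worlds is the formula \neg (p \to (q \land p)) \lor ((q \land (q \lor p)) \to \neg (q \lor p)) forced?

2

u0: does not force it — u0 \nVdash \neg (p \to (q \land p)) \lor ((q \land (q \lor p)) \to \neg (q \lor p)): neither disjunct is forced at u0.
u1: forces it.
u2: does not force it — u2 \nVdash \neg (p \to (q \land p)) \lor ((q \land (q \lor p)) \to \neg (q \lor p)): neither disjunct is forced at u2.
u3: forces it.
Worlds forcing the formula: {u1, u3}.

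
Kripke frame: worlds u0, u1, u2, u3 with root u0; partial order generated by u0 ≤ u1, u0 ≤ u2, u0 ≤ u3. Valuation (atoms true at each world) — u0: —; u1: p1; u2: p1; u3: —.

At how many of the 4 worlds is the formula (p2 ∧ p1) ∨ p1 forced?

u0: does not force it — u0 ⊮ (p2 ∧ p1) ∨ p1: neither disjunct is forced at u0.
u1: forces it.
u2: forces it.
u3: does not force it — u3 ⊮ (p2 ∧ p1) ∨ p1: neither disjunct is forced at u3.
Worlds forcing the formula: {u1, u2}.

2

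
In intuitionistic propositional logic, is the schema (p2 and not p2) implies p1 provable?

This is an instance of ex falso quodlibet, which is intuitionistically derivable.
No world can force both p2 and not p2, so the antecedent p2 and not p2 is never forced and the implication holds vacuously at every world.

Yes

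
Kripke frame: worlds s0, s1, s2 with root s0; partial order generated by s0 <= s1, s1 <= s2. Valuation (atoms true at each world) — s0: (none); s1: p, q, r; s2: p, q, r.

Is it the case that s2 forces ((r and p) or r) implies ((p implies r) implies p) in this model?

Yes

s2 forces ((r and p) or r) implies ((p implies r) implies p): every world accessible from s2 that forces (r and p) or r (namely s2) also forces (p implies r) implies p.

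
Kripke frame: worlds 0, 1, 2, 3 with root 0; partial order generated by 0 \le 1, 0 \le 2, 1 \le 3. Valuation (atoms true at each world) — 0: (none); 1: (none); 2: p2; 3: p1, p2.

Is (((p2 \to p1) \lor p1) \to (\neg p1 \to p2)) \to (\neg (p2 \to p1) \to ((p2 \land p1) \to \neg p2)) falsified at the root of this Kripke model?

0 \Vdash (((p2 \to p1) \lor p1) \to (\neg p1 \to p2)) \to (\neg (p2 \to p1) \to ((p2 \land p1) \to \neg p2)): every world accessible from 0 that forces ((p2 \to p1) \lor p1) \to (\neg p1 \to p2) (namely 0, 1, 2, 3) also forces \neg (p2 \to p1) \to ((p2 \land p1) \to \neg p2).
So the root 0 forces (((p2 \to p1) \lor p1) \to (\neg p1 \to p2)) \to (\neg (p2 \to p1) \to ((p2 \land p1) \to \neg p2)); the model is not a countermodel.

No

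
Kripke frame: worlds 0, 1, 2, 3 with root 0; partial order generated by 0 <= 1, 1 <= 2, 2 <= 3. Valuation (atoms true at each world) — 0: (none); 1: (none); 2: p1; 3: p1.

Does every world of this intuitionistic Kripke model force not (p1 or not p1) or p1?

No

Not every world: 0 does not force not (p1 or not p1) or p1.
0 does not force not (p1 or not p1) or p1: neither disjunct is forced at 0.
0 does not force not (p1 or not p1) since 2 is accessible from 0 and 2 forces p1 or not p1.
2 forces p1 or not p1 via the disjunct p1.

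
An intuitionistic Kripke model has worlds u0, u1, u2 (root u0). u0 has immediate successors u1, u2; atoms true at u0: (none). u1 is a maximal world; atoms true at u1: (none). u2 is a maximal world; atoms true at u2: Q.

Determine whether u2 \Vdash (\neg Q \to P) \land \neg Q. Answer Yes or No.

No

u2 \nVdash (\neg Q \to P) \land \neg Q since u2 fails \neg Q.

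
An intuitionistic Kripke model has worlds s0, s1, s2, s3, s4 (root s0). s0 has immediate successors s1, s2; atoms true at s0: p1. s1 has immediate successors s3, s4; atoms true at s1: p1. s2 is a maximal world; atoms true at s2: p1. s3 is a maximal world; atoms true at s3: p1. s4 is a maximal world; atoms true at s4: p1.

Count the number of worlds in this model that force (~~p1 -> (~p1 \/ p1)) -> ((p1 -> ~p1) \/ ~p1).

s0: does not force it — s0 ||-/- (~~p1 -> (~p1 \/ p1)) -> ((p1 -> ~p1) \/ ~p1): already at s0 itself, s0 ||- ~~p1 -> (~p1 \/ p1) but s0 ||-/- (p1 -> ~p1) \/ ~p1.
s1: does not force it — s1 ||-/- (~~p1 -> (~p1 \/ p1)) -> ((p1 -> ~p1) \/ ~p1): already at s1 itself, s1 ||- ~~p1 -> (~p1 \/ p1) but s1 ||-/- (p1 -> ~p1) \/ ~p1.
s2: does not force it — s2 ||-/- (~~p1 -> (~p1 \/ p1)) -> ((p1 -> ~p1) \/ ~p1): already at s2 itself, s2 ||- ~~p1 -> (~p1 \/ p1) but s2 ||-/- (p1 -> ~p1) \/ ~p1.
s3: does not force it.
s4: does not force it.
Worlds forcing the formula: { }.

0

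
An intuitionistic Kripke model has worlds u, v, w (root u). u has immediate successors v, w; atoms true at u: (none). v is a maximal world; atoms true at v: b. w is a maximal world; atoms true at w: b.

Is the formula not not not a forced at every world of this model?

u forces not not not a: no world accessible from u forces not not a.
Since the root u forces not not not a and forcing is persistent (monotone upward), every world forces it.

Yes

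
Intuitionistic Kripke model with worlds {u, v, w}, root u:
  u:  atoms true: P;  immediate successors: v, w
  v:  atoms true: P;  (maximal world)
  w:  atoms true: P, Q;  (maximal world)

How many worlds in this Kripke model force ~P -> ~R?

3

u: forces it.
v: forces it.
w: forces it.
Worlds forcing the formula: {u, v, w}.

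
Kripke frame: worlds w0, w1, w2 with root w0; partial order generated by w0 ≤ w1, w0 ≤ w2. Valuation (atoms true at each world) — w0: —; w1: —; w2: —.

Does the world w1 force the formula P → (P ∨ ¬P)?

Yes

w1 ⊩ P → (P ∨ ¬P) vacuously: no world accessible from w1 forces the antecedent P.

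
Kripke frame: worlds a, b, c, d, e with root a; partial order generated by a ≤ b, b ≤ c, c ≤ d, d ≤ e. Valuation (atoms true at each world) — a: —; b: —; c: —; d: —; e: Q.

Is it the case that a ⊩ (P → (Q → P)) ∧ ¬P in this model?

a ⊩ (P → (Q → P)) ∧ ¬P since a forces both conjuncts.

Yes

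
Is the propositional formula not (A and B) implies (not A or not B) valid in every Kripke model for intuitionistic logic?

This is the constructively invalid direction of De Morgan's law for conjunction, which is not intuitionistically valid.
A Kripke countermodel: worlds 0, 1, 2; order generated by 0 <= 1, 0 <= 2; atoms true at each world — 0:{}; 1:{A}; 2:{B}.
0 does not force not (A and B) implies (not A or not B): already at 0 itself, 0 forces not (A and B) but 0 does not force not A or not B.
0 does not force not A or not B: neither disjunct is forced at 0.
0 does not force not A since 1 is accessible from 0 and 1 forces A.
So the root 0 does not force the formula.

No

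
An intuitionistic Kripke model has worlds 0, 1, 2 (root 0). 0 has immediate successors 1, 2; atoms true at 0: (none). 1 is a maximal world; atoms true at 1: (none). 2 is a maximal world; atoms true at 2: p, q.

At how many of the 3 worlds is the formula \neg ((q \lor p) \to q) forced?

0

0: does not force it — 0 \nVdash \neg ((q \lor p) \to q) since 0 is accessible from 0 and 0 \Vdash (q \lor p) \to q.
1: does not force it — 1 \nVdash \neg ((q \lor p) \to q) since 1 is accessible from 1 and 1 \Vdash (q \lor p) \to q.
2: does not force it.
Worlds forcing the formula: { }.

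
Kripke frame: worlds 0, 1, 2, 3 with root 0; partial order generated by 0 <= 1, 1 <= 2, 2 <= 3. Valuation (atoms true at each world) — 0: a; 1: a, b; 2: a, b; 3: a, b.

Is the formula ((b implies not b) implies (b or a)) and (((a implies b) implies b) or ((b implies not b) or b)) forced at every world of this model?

0 forces ((b implies not b) implies (b or a)) and (((a implies b) implies b) or ((b implies not b) or b)) since 0 forces both conjuncts.
Since the root 0 forces ((b implies not b) implies (b or a)) and (((a implies b) implies b) or ((b implies not b) or b)) and forcing is persistent (monotone upward), every world forces it.

Yes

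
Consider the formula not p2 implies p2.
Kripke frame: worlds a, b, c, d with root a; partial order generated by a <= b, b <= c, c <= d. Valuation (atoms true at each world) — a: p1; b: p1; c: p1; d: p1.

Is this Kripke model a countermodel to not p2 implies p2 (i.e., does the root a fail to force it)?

Yes

a does not force not p2 implies p2: already at a itself, a forces not p2 but a does not force p2.
a lacks atom p2, so a does not force p2.
So the root a does not force not p2 implies p2; the model is a countermodel.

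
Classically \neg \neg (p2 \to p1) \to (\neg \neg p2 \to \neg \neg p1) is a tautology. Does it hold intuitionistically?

Yes

This is the distribution of double negation over implication, which is intuitionistically derivable.
Assume \neg \neg (p2 \to p1) and \neg \neg p2; suppose \neg p1. Then p2 \to p1 would give \neg p2 (by contraposition), contradicting \neg \neg p2; so \neg (p2 \to p1), contradicting \neg \neg (p2 \to p1). Hence \neg \neg p1.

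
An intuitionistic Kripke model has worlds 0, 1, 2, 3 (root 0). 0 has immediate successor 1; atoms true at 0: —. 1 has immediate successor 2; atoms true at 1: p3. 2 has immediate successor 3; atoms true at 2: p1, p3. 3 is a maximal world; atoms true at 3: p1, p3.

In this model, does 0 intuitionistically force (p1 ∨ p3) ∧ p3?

No

0 ⊮ (p1 ∨ p3) ∧ p3 since 0 fails p1 ∨ p3.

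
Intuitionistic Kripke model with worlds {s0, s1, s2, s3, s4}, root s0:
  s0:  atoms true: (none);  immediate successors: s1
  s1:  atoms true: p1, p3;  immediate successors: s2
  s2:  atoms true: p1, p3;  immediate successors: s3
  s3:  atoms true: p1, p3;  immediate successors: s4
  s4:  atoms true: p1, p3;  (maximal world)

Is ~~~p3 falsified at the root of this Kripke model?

Yes

s0 ||-/- ~~~p3 since s0 is accessible from s0 and s0 ||- ~~p3.
s0 ||- ~~p3: no world accessible from s0 forces ~p3.
So the root s0 does not force ~~~p3; the model is a countermodel.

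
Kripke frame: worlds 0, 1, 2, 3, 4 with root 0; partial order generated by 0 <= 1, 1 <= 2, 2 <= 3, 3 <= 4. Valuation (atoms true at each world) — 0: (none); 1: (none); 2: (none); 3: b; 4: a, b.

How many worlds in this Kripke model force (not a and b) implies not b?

5

0: forces it.
1: forces it.
2: forces it.
3: forces it.
4: forces it.
Worlds forcing the formula: {0, 1, 2, 3, 4}.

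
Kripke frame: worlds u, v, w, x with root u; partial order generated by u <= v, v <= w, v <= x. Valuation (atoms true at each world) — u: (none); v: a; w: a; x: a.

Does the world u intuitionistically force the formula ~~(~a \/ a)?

Yes

u ||- ~~(~a \/ a): no world accessible from u forces ~(~a \/ a).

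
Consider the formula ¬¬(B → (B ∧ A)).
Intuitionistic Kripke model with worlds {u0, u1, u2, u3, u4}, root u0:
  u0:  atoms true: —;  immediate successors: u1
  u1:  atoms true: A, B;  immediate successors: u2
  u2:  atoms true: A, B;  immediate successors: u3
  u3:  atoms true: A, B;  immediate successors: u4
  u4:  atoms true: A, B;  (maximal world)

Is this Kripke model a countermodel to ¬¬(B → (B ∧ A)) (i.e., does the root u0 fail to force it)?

No

u0 ⊩ ¬¬(B → (B ∧ A)): no world accessible from u0 forces ¬(B → (B ∧ A)).
So the root u0 forces ¬¬(B → (B ∧ A)); the model is not a countermodel.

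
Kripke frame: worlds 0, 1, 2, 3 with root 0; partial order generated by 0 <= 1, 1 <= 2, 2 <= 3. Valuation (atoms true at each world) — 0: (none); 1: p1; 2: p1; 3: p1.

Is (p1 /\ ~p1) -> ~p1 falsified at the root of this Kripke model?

No

0 ||- (p1 /\ ~p1) -> ~p1 vacuously: no world accessible from 0 forces the antecedent p1 /\ ~p1.
So the root 0 forces (p1 /\ ~p1) -> ~p1; the model is not a countermodel.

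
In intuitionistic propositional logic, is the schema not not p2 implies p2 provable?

This is double-negation elimination, which is not intuitionistically valid.
A Kripke countermodel: worlds a, b; order generated by a <= b; atoms true at each world — a:{}; b:{p2}.
a does not force not not p2 implies p2: already at a itself, a forces not not p2 but a does not force p2.
a lacks atom p2, so a does not force p2.
So the root a does not force the formula.

No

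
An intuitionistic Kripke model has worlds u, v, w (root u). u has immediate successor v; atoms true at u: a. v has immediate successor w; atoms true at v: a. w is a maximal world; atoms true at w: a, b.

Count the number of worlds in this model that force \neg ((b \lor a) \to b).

u: does not force it — u \nVdash \neg ((b \lor a) \to b) since w is accessible from u and w \Vdash (b \lor a) \to b.
v: does not force it.
w: does not force it.
Worlds forcing the formula: { }.

0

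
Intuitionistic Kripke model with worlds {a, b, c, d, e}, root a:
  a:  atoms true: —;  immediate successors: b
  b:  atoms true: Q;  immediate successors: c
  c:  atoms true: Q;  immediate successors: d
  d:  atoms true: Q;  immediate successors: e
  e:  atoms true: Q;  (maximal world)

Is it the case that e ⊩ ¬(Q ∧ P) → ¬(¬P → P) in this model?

Yes

e ⊩ ¬(Q ∧ P) → ¬(¬P → P): every world accessible from e that forces ¬(Q ∧ P) (namely e) also forces ¬(¬P → P).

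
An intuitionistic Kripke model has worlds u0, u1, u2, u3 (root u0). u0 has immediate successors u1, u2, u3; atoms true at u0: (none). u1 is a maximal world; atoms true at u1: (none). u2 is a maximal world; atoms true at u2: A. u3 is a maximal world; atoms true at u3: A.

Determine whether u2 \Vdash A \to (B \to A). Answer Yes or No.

Yes

u2 \Vdash A \to (B \to A): every world accessible from u2 that forces A (namely u2) also forces B \to A.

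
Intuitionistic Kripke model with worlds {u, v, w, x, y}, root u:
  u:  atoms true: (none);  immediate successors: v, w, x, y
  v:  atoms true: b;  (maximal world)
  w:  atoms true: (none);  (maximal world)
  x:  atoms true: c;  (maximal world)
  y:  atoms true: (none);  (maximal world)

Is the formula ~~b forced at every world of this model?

Not every world: u ||-/- ~~b.
u ||-/- ~~b since w is accessible from u and w ||- ~b.
w ||- ~b: no world accessible from w forces b.

No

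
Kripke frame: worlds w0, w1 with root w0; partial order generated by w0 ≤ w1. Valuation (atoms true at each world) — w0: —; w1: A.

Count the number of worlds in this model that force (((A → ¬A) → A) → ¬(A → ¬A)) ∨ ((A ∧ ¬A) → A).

2

w0: forces it.
w1: forces it.
Worlds forcing the formula: {w0, w1}.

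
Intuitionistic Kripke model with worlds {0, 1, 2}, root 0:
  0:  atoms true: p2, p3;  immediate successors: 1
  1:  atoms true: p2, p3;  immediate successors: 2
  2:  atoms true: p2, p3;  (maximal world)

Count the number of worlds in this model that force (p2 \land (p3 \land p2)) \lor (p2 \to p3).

3

0: forces it.
1: forces it.
2: forces it.
Worlds forcing the formula: {0, 1, 2}.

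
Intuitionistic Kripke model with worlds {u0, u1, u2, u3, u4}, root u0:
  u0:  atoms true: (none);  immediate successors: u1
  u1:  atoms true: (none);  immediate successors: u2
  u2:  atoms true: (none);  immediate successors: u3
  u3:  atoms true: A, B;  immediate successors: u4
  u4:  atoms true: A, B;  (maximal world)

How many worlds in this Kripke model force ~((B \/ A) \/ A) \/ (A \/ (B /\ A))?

u0: does not force it — u0 ||-/- ~((B \/ A) \/ A) \/ (A \/ (B /\ A)): neither disjunct is forced at u0.
u1: does not force it — u1 ||-/- ~((B \/ A) \/ A) \/ (A \/ (B /\ A)): neither disjunct is forced at u1.
u2: does not force it.
u3: forces it.
u4: forces it.
Worlds forcing the formula: {u3, u4}.

2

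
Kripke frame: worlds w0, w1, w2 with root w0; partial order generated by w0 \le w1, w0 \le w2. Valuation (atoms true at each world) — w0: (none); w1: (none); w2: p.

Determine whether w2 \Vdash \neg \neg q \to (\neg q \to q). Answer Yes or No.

Yes

w2 \Vdash \neg \neg q \to (\neg q \to q) vacuously: no world accessible from w2 forces the antecedent \neg \neg q.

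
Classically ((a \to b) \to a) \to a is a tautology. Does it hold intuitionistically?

No

This is Peirce's law, which is not intuitionistically valid.
A Kripke countermodel: worlds s0, s1; order generated by s0 \le s1; atoms true at each world — s0:{}; s1:{a}.
s0 \nVdash ((a \to b) \to a) \to a: already at s0 itself, s0 \Vdash (a \to b) \to a but s0 \nVdash a.
s0 lacks atom a, so s0 \nVdash a.
So the root s0 does not force the formula.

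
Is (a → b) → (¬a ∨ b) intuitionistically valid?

This is the material-implication-as-disjunction principle, which is not intuitionistically valid.
A Kripke countermodel: worlds 0, 1; order generated by 0 ≤ 1; atoms true at each world — 0:{}; 1:{a,b}.
0 ⊮ (a → b) → (¬a ∨ b): already at 0 itself, 0 ⊩ a → b but 0 ⊮ ¬a ∨ b.
0 ⊮ ¬a ∨ b: neither disjunct is forced at 0.
0 ⊮ ¬a since 1 is accessible from 0 and 1 ⊩ a.
So the root 0 does not force the formula.

No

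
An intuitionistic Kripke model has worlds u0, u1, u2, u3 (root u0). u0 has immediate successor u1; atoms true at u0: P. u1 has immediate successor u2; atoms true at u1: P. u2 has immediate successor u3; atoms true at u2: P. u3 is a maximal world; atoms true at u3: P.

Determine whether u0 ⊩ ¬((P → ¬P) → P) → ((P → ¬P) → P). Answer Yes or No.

Yes

u0 ⊩ ¬((P → ¬P) → P) → ((P → ¬P) → P) vacuously: no world accessible from u0 forces the antecedent ¬((P → ¬P) → P).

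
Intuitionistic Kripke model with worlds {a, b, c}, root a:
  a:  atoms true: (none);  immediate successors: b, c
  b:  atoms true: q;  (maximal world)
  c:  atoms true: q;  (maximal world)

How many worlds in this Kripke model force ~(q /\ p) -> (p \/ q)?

2

a: does not force it — a ||-/- ~(q /\ p) -> (p \/ q): already at a itself, a ||- ~(q /\ p) but a ||-/- p \/ q.
b: forces it.
c: forces it.
Worlds forcing the formula: {b, c}.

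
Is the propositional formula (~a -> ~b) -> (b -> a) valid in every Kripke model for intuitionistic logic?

This is the converse of contraposition, which is not intuitionistically valid.
A Kripke countermodel: worlds u, v; order generated by u <= v; atoms true at each world — u:{b}; v:{a,b}.
u ||-/- (~a -> ~b) -> (b -> a): already at u itself, u ||- ~a -> ~b but u ||-/- b -> a.
u ||-/- b -> a: already at u itself, u ||- b but u ||-/- a.
u lacks atom a, so u ||-/- a.
So the root u does not force the formula.

No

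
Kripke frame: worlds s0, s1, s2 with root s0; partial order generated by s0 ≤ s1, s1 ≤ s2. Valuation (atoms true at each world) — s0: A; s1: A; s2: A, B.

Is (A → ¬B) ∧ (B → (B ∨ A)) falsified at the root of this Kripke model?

Yes

s0 ⊮ (A → ¬B) ∧ (B → (B ∨ A)) since s0 fails A → ¬B.
So the root s0 does not force (A → ¬B) ∧ (B → (B ∨ A)); the model is a countermodel.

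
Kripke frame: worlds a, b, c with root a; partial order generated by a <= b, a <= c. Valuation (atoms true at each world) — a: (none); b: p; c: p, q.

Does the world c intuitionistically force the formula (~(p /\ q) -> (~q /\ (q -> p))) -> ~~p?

Yes

c ||- (~(p /\ q) -> (~q /\ (q -> p))) -> ~~p: every world accessible from c that forces ~(p /\ q) -> (~q /\ (q -> p)) (namely c) also forces ~~p.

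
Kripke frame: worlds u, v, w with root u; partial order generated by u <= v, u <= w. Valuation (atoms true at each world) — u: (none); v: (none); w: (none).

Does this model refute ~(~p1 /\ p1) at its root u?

u ||- ~(~p1 /\ p1): no world accessible from u forces ~p1 /\ p1.
So the root u forces ~(~p1 /\ p1); the model is not a countermodel.

No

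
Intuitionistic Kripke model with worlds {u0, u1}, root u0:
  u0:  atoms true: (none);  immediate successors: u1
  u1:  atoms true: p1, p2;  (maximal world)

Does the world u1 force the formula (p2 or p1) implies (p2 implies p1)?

u1 forces (p2 or p1) implies (p2 implies p1): every world accessible from u1 that forces p2 or p1 (namely u1) also forces p2 implies p1.

Yes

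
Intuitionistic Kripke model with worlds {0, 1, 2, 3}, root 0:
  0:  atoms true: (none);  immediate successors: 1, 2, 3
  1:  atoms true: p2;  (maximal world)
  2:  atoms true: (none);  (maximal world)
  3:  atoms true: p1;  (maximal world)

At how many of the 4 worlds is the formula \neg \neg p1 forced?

1

0: does not force it — 0 \nVdash \neg \neg p1 since 1 is accessible from 0 and 1 \Vdash \neg p1.
1: does not force it — 1 \nVdash \neg \neg p1 since 1 is accessible from 1 and 1 \Vdash \neg p1.
2: does not force it.
3: forces it.
Worlds forcing the formula: {3}.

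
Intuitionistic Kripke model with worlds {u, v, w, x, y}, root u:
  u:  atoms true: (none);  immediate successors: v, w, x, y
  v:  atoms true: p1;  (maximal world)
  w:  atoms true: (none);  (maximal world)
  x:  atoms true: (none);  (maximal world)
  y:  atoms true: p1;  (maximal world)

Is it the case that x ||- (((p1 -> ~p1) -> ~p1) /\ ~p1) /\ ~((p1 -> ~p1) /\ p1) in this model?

Yes

x ||- (((p1 -> ~p1) -> ~p1) /\ ~p1) /\ ~((p1 -> ~p1) /\ p1) since x forces both conjuncts.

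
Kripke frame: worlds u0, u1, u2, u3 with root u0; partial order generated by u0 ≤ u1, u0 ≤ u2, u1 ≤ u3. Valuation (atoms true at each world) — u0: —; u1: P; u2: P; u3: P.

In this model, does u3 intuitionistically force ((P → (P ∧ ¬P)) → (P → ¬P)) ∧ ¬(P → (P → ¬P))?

u3 ⊩ ((P → (P ∧ ¬P)) → (P → ¬P)) ∧ ¬(P → (P → ¬P)) since u3 forces both conjuncts.

Yes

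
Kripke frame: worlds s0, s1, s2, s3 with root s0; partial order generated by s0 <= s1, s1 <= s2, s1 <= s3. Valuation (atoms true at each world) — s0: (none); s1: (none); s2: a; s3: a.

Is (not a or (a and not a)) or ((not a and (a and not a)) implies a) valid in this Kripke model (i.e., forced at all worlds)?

s0 forces (not a or (a and not a)) or ((not a and (a and not a)) implies a) via the disjunct (not a and (a and not a)) implies a.
Since the root s0 forces (not a or (a and not a)) or ((not a and (a and not a)) implies a) and forcing is persistent (monotone upward), every world forces it.

Yes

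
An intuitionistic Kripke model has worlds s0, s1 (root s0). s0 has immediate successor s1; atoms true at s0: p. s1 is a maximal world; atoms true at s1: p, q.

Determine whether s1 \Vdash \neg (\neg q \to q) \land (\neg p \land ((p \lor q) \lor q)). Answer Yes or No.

No

s1 \nVdash \neg (\neg q \to q) \land (\neg p \land ((p \lor q) \lor q)) since s1 fails \neg (\neg q \to q).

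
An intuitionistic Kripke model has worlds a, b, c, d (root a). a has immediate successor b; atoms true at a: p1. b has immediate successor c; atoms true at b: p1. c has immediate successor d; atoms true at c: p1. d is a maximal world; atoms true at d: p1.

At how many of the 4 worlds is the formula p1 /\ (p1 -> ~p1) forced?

0

a: does not force it — a ||-/- p1 /\ (p1 -> ~p1) since a fails p1 -> ~p1.
b: does not force it.
c: does not force it.
d: does not force it.
Worlds forcing the formula: { }.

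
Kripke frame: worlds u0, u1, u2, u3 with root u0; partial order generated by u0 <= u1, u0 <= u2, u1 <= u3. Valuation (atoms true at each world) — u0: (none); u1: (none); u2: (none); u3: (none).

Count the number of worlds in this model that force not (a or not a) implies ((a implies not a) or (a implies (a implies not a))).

u0: forces it.
u1: forces it.
u2: forces it.
u3: forces it.
Worlds forcing the formula: {u0, u1, u2, u3}.

4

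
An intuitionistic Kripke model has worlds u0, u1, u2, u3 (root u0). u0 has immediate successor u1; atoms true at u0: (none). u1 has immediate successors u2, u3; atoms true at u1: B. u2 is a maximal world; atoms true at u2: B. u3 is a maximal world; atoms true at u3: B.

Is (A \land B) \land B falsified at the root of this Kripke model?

Yes

u0 \nVdash (A \land B) \land B since u0 fails A \land B.
So the root u0 does not force (A \land B) \land B; the model is a countermodel.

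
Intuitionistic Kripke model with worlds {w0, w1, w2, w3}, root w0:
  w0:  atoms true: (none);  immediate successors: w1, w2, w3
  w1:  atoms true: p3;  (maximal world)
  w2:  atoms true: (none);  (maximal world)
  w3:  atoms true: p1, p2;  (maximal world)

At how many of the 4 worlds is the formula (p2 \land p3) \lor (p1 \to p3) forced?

2

w0: does not force it — w0 \nVdash (p2 \land p3) \lor (p1 \to p3): neither disjunct is forced at w0.
w1: forces it.
w2: forces it.
w3: does not force it.
Worlds forcing the formula: {w1, w2}.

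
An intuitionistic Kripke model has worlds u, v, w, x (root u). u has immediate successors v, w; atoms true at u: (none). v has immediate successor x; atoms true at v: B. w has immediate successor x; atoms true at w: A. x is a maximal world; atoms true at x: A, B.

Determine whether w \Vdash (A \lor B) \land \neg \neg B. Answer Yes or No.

w \Vdash (A \lor B) \land \neg \neg B since w forces both conjuncts.

Yes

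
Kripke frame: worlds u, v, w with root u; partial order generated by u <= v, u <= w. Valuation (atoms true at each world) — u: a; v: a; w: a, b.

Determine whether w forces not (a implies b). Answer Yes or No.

No

w does not force not (a implies b) since w is accessible from w and w forces a implies b.
w forces a implies b: every world accessible from w that forces a (namely w) also forces b.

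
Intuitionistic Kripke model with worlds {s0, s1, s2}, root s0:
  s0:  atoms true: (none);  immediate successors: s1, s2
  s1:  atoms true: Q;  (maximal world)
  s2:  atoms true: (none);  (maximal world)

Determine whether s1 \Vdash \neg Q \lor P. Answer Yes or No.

No

s1 \nVdash \neg Q \lor P: neither disjunct is forced at s1.
s1 \nVdash \neg Q since s1 is accessible from s1 and s1 \Vdash Q.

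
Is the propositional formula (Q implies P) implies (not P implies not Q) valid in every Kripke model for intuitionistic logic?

This is the forward direction of contraposition, which is intuitionistically derivable.
Assume Q implies P and not P. If Q held then P would follow, contradicting not P; so not Q.

Yes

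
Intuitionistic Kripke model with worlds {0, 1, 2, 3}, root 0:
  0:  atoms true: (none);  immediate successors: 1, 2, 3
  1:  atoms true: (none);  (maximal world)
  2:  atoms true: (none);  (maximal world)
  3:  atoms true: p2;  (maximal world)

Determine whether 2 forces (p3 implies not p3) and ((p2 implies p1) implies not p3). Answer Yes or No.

Yes

2 forces (p3 implies not p3) and ((p2 implies p1) implies not p3) since 2 forces both conjuncts.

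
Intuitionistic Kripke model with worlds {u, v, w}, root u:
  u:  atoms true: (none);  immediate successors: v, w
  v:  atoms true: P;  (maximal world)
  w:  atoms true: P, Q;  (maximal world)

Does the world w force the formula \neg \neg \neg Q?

No

w \nVdash \neg \neg \neg Q since w is accessible from w and w \Vdash \neg \neg Q.
w \Vdash \neg \neg Q: no world accessible from w forces \neg Q.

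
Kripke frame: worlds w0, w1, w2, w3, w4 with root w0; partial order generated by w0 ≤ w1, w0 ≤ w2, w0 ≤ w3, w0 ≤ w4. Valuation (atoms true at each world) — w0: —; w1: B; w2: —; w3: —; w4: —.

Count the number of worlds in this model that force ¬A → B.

w0: does not force it — w0 ⊮ ¬A → B: already at w0 itself, w0 ⊩ ¬A but w0 ⊮ B.
w1: forces it.
w2: does not force it — w2 ⊮ ¬A → B: already at w2 itself, w2 ⊩ ¬A but w2 ⊮ B.
w3: does not force it.
w4: does not force it.
Worlds forcing the formula: {w1}.

1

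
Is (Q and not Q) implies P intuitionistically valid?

This is an instance of ex falso quodlibet, which is intuitionistically derivable.
No world can force both Q and not Q, so the antecedent Q and not Q is never forced and the implication holds vacuously at every world.

Yes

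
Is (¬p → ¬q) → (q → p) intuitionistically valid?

No

This is the converse of contraposition, which is not intuitionistically valid.
A Kripke countermodel: worlds a, b; order generated by a ≤ b; atoms true at each world — a:{q}; b:{p,q}.
a ⊮ (¬p → ¬q) → (q → p): already at a itself, a ⊩ ¬p → ¬q but a ⊮ q → p.
a ⊮ q → p: already at a itself, a ⊩ q but a ⊮ p.
a lacks atom p, so a ⊮ p.
So the root a does not force the formula.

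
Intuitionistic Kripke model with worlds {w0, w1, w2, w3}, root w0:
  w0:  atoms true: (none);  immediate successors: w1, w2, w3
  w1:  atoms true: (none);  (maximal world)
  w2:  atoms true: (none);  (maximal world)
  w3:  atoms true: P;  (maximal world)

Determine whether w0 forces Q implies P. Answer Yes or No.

Yes

w0 forces Q implies P vacuously: no world accessible from w0 forces the antecedent Q.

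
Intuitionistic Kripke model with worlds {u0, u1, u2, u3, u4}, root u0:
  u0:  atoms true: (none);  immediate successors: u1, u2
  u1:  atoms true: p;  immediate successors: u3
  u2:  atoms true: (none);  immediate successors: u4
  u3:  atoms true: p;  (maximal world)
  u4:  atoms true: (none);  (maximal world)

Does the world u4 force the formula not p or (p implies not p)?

Yes

u4 forces not p or (p implies not p) via the disjunct not p.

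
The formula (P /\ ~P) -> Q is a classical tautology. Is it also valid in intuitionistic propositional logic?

Yes

This is an instance of ex falso quodlibet, which is intuitionistically derivable.
No world can force both P and ~P, so the antecedent P /\ ~P is never forced and the implication holds vacuously at every world.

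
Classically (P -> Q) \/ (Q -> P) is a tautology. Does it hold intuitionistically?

This is the Gödel–Dummett linearity axiom, which is not intuitionistically valid.
A Kripke countermodel: worlds 0, 1, 2; order generated by 0 <= 1, 0 <= 2; atoms true at each world — 0:{}; 1:{P}; 2:{Q}.
0 ||-/- (P -> Q) \/ (Q -> P): neither disjunct is forced at 0.
0 ||-/- P -> Q: at the accessible world 1, 1 ||- P but 1 ||-/- Q.
1 lacks atom Q, so 1 ||-/- Q.
So the root 0 does not force the formula.

No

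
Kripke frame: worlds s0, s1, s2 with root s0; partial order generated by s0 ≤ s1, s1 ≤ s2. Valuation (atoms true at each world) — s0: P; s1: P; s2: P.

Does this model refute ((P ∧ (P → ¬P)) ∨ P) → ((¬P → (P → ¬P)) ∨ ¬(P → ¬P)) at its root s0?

s0 ⊩ ((P ∧ (P → ¬P)) ∨ P) → ((¬P → (P → ¬P)) ∨ ¬(P → ¬P)): every world accessible from s0 that forces (P ∧ (P → ¬P)) ∨ P (namely s0, s1, s2) also forces (¬P → (P → ¬P)) ∨ ¬(P → ¬P).
So the root s0 forces ((P ∧ (P → ¬P)) ∨ P) → ((¬P → (P → ¬P)) ∨ ¬(P → ¬P)); the model is not a countermodel.

No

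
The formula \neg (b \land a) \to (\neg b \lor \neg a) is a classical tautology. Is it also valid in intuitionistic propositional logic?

This is the constructively invalid direction of De Morgan's law for conjunction, which is not intuitionistically valid.
A Kripke countermodel: worlds u0, u1, u2; order generated by u0 \le u1, u0 \le u2; atoms true at each world — u0:{}; u1:{b}; u2:{a}.
u0 \nVdash \neg (b \land a) \to (\neg b \lor \neg a): already at u0 itself, u0 \Vdash \neg (b \land a) but u0 \nVdash \neg b \lor \neg a.
u0 \nVdash \neg b \lor \neg a: neither disjunct is forced at u0.
u0 \nVdash \neg b since u1 is accessible from u0 and u1 \Vdash b.
So the root u0 does not force the formula.

No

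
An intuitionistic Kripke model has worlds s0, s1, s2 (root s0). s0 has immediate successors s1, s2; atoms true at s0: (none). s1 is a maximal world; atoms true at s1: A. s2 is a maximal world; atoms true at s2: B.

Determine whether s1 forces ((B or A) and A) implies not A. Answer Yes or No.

No

s1 does not force ((B or A) and A) implies not A: already at s1 itself, s1 forces (B or A) and A but s1 does not force not A.
s1 does not force not A since s1 is accessible from s1 and s1 forces A.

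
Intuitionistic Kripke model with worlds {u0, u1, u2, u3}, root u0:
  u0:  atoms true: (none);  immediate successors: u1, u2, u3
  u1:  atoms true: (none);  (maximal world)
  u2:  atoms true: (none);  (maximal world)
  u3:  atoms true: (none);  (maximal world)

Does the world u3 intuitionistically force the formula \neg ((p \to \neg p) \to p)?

Yes

u3 \Vdash \neg ((p \to \neg p) \to p): no world accessible from u3 forces (p \to \neg p) \to p.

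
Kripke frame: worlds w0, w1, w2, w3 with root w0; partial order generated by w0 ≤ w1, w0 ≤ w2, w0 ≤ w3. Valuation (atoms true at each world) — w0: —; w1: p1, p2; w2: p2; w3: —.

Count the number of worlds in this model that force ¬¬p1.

1

w0: does not force it — w0 ⊮ ¬¬p1 since w2 is accessible from w0 and w2 ⊩ ¬p1.
w1: forces it.
w2: does not force it — w2 ⊮ ¬¬p1 since w2 is accessible from w2 and w2 ⊩ ¬p1.
w3: does not force it — w3 ⊮ ¬¬p1 since w3 is accessible from w3 and w3 ⊩ ¬p1.
Worlds forcing the formula: {w1}.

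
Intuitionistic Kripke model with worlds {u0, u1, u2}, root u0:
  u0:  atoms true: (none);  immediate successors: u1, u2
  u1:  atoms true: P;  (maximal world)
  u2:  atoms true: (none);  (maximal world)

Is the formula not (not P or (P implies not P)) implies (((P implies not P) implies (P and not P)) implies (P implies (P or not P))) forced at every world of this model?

u0 forces not (not P or (P implies not P)) implies (((P implies not P) implies (P and not P)) implies (P implies (P or not P))): every world accessible from u0 that forces not (not P or (P implies not P)) (namely u1) also forces ((P implies not P) implies (P and not P)) implies (P implies (P or not P)).
Since the root u0 forces not (not P or (P implies not P)) implies (((P implies not P) implies (P and not P)) implies (P implies (P or not P))) and forcing is persistent (monotone upward), every world forces it.

Yes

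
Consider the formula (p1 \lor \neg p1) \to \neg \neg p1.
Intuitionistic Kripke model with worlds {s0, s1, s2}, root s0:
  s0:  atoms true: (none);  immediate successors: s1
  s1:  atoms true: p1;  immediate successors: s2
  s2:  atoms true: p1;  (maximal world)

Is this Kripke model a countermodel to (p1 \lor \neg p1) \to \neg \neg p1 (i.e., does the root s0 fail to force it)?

No

s0 \Vdash (p1 \lor \neg p1) \to \neg \neg p1: every world accessible from s0 that forces p1 \lor \neg p1 (namely s1, s2) also forces \neg \neg p1.
So the root s0 forces (p1 \lor \neg p1) \to \neg \neg p1; the model is not a countermodel.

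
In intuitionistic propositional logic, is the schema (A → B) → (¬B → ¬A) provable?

This is the forward direction of contraposition, which is intuitionistically derivable.
Assume A → B and ¬B. If A held then B would follow, contradicting ¬B; so ¬A.

Yes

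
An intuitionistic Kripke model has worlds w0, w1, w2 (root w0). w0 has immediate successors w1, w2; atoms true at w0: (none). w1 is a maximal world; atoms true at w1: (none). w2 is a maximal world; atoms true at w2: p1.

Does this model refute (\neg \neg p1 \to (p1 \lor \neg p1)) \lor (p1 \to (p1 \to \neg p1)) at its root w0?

w0 \Vdash (\neg \neg p1 \to (p1 \lor \neg p1)) \lor (p1 \to (p1 \to \neg p1)) via the disjunct \neg \neg p1 \to (p1 \lor \neg p1).
So the root w0 forces (\neg \neg p1 \to (p1 \lor \neg p1)) \lor (p1 \to (p1 \to \neg p1)); the model is not a countermodel.

No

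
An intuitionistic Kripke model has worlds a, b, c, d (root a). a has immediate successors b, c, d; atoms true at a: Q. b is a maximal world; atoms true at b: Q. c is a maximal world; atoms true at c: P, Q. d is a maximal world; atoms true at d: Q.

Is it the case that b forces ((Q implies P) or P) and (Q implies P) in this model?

b does not force ((Q implies P) or P) and (Q implies P) since b fails (Q implies P) or P.

No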